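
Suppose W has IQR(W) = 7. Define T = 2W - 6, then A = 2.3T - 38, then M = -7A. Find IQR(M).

IQR(M) = 225.4

IQR(T) = |2|·7 = 14.
IQR(A) = |2.3|·14 = 32.2.
IQR(M) = |-7|·32.2 = 225.4.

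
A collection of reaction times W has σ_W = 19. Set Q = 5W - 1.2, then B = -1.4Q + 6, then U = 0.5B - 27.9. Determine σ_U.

σ_U = 66.5

σ_Q = |5|·19 = 95.
σ_B = |-1.4|·95 = 133.
σ_U = |0.5|·133 = 66.5.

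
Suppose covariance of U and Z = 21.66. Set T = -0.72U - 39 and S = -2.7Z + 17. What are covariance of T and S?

covariance of T and S = 42.10704

covariance of T and S = a·c·covariance of U and Z = (-0.72)·(-2.7)·21.66 = 42.10704. Additive constants drop out.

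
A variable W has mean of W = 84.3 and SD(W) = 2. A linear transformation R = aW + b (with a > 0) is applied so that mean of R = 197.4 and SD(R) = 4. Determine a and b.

a = 2, b = 28.8

SD(R) = a·SD(W) (a > 0), so a = 4/2 = 2.
mean of R = a·mean of W + b, so b = 197.4 − 2·84.3 = 28.8.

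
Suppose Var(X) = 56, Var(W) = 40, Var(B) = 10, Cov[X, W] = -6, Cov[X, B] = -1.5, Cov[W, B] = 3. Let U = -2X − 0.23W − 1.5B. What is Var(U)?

Var(U) = 236.166

Var(U) = a²·Var(X) + b²·Var(W) + c²·Var(B) + 2ab·Cov[X, W] + 2ac·Cov[X, B] + 2bc·Cov[W, B], with a = -2, b = -0.23, c = -1.5.
= 224 + 2.116 + 22.5 + (-5.52) + (-9) + 2.07
= 236.166.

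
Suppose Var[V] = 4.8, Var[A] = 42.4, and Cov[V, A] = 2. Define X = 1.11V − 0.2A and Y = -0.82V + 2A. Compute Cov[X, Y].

Cov[X, Y] = -16.56096

By bilinearity, Cov[X, Y] = ac·Var[V] + bd·Var[A] + (ad+bc)·Cov[V, A], with a=1.11, b=-0.2, c=-0.82, d=2.
ac·Var[V] = 1.11·(-0.82)·4.8 = -4.36896
bd·Var[A] = (-0.2)·2·42.4 = -16.96
(ad+bc)·Cov[V, A] = (2.384)·2 = 4.768
Cov[X, Y] = -4.36896 + (-16.96) + 4.768 = -16.56096.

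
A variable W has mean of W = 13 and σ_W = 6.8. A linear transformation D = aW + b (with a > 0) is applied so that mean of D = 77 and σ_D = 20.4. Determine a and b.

σ_D = a·σ_W (a > 0), so a = 20.4/6.8 = 3.
mean of D = a·mean of W + b, so b = 77 − 3·13 = 38.

a = 3, b = 38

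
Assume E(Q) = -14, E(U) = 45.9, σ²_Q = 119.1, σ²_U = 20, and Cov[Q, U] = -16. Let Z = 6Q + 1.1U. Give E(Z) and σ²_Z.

E(Z) = 6·E(Q) + 1.1·E(U) = 6·(-14) + 1.1·45.9 = -33.51.
σ²_Z = a²·σ²_Q + b²·σ²_U + 2ab·Cov[Q, U] with a = 6, b = 1.1.
= 6²·119.1 + 1.1²·20 + 2·6·1.1·(-16)
= 4287.6 + 24.2 + (-211.2) = 4100.6.

E(Z) = -33.51, σ²_Z = 4100.6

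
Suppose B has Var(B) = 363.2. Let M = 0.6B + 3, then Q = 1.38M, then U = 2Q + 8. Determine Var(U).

Var(M) = 0.6²·363.2 = 130.752.
Var(Q) = 1.38²·130.752 = 249.0041088.
Var(U) = 2²·249.0041088 = 996.0164352.

Var(U) = 996.0164352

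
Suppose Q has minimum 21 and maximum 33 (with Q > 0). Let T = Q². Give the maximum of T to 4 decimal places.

max(T) = 1089

Q² is increasing on this domain, so max(T) comes from max(Q) = 33: max(T) = square(33) = 1089.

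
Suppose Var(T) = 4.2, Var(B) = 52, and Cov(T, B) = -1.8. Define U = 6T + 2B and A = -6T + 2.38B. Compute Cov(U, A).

Cov(U, A) = 92.216

By bilinearity, Cov(U, A) = ac·Var(T) + bd·Var(B) + (ad+bc)·Cov(T, B), with a=6, b=2, c=-6, d=2.38.
ac·Var(T) = 6·(-6)·4.2 = -151.2
bd·Var(B) = 2·2.38·52 = 247.52
(ad+bc)·Cov(T, B) = (2.28)·(-1.8) = -4.104
Cov(U, A) = -151.2 + 247.52 + (-4.104) = 92.216.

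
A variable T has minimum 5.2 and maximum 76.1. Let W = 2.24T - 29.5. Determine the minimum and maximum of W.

min(W) = -17.852, max(W) = 140.964

a = 2.24 > 0, so min(W) = a·min(T)+b = 2.24·5.2 + (-29.5) = -17.852 and max(W) = 2.24·76.1 + (-29.5) = 140.964.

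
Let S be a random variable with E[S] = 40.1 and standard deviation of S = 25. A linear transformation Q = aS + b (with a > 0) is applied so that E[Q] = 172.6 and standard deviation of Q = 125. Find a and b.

standard deviation of Q = a·standard deviation of S (a > 0), so a = 125/25 = 5.
E[Q] = a·E[S] + b, so b = 172.6 − 5·40.1 = -27.9.

a = 5, b = -27.9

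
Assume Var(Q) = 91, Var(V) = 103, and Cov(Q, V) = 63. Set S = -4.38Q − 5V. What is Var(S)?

Var(S) = 7080.1804

Var(S) = a²·Var(Q) + b²·Var(V) + 2ab·Cov(Q, V) with a = -4.38, b = -5.
= (-4.38)²·91 + (-5)²·103 + 2·(-4.38)·(-5)·63
= 1745.7804 + 2575 + 2759.4 = 7080.1804.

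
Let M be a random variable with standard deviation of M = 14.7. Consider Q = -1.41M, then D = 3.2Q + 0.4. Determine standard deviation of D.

standard deviation of Q = |-1.41|·14.7 = 20.727.
standard deviation of D = |3.2|·20.727 = 66.3264.

standard deviation of D = 66.3264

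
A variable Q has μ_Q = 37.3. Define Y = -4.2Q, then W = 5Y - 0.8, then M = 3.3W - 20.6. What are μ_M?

μ_M = -2608.13

μ_Y = (-4.2)·37.3 = -156.66.
μ_W = 5·(-156.66) + (-0.8) = -784.1.
μ_M = 3.3·(-784.1) + (-20.6) = -2608.13.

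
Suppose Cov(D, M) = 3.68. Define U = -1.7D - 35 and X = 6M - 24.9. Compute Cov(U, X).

Cov(U, X) = a·c·Cov(D, M) = (-1.7)·6·3.68 = -37.536. Additive constants drop out.

Cov(U, X) = -37.536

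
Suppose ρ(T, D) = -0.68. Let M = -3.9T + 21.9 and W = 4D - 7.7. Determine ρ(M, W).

Linear rescalings preserve |correlation|; the slopes -3.9 and 4 have opposite signs, so the correlation flips sign: ρ(M, W) = −ρ(T, D) = 0.68.

ρ(M, W) = 0.68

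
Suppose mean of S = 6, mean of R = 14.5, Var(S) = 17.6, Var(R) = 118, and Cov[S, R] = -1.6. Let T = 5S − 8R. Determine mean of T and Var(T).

mean of T = 5·mean of S + (-8)·mean of R = 5·6 + (-8)·14.5 = -86.
Var(T) = a²·Var(S) + b²·Var(R) + 2ab·Cov[S, R] with a = 5, b = -8.
= 5²·17.6 + (-8)²·118 + 2·5·(-8)·(-1.6)
= 440 + 7552 + 128 = 8120.

mean of T = -86, Var(T) = 8120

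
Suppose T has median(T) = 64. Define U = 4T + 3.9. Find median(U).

A linear map preserves order up to sign, so median(U) = a·median(T) + b = 4·64 + 3.9 = 259.9.

median(U) = 259.9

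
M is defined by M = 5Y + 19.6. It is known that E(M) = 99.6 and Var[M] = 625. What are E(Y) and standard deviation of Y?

E(Y) = 16, standard deviation of Y = 5

From M = 5Y + 19.6: E(M) = a·E(Y) + b, so E(Y) = (E(M) − b)/a = (99.6 − 19.6)/5 = 16.
standard deviation of M = √625 = 25.
standard deviation of M = |a|·standard deviation of Y, so standard deviation of Y = 25/|5| = 5.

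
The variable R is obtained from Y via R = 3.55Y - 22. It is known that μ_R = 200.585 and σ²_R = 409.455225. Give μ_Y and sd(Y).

From R = 3.55Y - 22: μ_R = a·μ_Y + b, so μ_Y = (μ_R − b)/a = (200.585 − (-22))/3.55 = 62.7.
sd(R) = √409.455225 = 20.235.
sd(R) = |a|·sd(Y), so sd(Y) = 20.235/|3.55| = 5.7.

μ_Y = 62.7, sd(Y) = 5.7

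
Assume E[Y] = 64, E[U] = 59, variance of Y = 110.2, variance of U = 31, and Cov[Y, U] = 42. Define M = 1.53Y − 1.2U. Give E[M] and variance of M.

E[M] = 1.53·E[Y] + (-1.2)·E[U] = 1.53·64 + (-1.2)·59 = 27.12.
variance of M = a²·variance of Y + b²·variance of U + 2ab·Cov[Y, U] with a = 1.53, b = -1.2.
= 1.53²·110.2 + (-1.2)²·31 + 2·1.53·(-1.2)·42
= 257.96718 + 44.64 + (-154.224) = 148.38318.

E[M] = 27.12, variance of M = 148.38318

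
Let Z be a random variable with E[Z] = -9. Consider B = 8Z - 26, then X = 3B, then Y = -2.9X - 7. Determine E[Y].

E[B] = 8·(-9) + (-26) = -98.
E[X] = 3·(-98) = -294.
E[Y] = (-2.9)·(-294) + (-7) = 845.6.

E[Y] = 845.6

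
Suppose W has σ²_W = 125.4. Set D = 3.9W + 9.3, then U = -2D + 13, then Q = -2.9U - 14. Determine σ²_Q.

σ²_D = 3.9²·125.4 = 1907.334.
σ²_U = (-2)²·1907.334 = 7629.336.
σ²_Q = (-2.9)²·7629.336 = 64162.71576.

σ²_Q = 64162.71576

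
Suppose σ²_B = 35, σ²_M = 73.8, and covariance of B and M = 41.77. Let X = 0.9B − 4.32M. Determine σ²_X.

σ²_X = 1080.8316

σ²_X = a²·σ²_B + b²·σ²_M + 2ab·covariance of B and M with a = 0.9, b = -4.32.
= 0.9²·35 + (-4.32)²·73.8 + 2·0.9·(-4.32)·41.77
= 28.35 + 1377.28512 + (-324.80352) = 1080.8316.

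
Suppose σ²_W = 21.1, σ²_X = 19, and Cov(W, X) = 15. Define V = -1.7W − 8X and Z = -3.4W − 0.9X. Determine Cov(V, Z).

By bilinearity, Cov(V, Z) = ac·σ²_W + bd·σ²_X + (ad+bc)·Cov(W, X), with a=-1.7, b=-8, c=-3.4, d=-0.9.
ac·σ²_W = (-1.7)·(-3.4)·21.1 = 121.958
bd·σ²_X = (-8)·(-0.9)·19 = 136.8
(ad+bc)·Cov(W, X) = (28.73)·15 = 430.95
Cov(V, Z) = 121.958 + 136.8 + 430.95 = 689.708.

Cov(V, Z) = 689.708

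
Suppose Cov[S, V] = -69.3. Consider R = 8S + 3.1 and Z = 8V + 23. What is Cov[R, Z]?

Cov[R, Z] = -4435.2

Cov[R, Z] = a·c·Cov[S, V] = 8·8·(-69.3) = -4435.2. Additive constants drop out.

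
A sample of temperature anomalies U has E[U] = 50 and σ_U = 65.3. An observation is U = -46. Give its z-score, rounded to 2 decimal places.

z = (U − E[U]) / σ_U = (-46 − 50) / 65.3 ≈ -1.47.

z = -1.47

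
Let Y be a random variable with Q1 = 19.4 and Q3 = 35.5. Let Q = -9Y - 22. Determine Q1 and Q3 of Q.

Q1(Q) = -341.5, Q3(Q) = -196.6

a = -9 < 0 reverses order: Q1(Q) comes from Q3(Y), Q3(Q) from Q1(Y).
Q1(Q) = (-9)·35.5 + (-22) = -341.5; Q3(Q) = (-9)·19.4 + (-22) = -196.6.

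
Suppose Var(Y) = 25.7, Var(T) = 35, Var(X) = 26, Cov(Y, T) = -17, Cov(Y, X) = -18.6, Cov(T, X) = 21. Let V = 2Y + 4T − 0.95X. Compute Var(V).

Var(V) = 325.345

Var(V) = a²·Var(Y) + b²·Var(T) + c²·Var(X) + 2ab·Cov(Y, T) + 2ac·Cov(Y, X) + 2bc·Cov(T, X), with a = 2, b = 4, c = -0.95.
= 102.8 + 560 + 23.465 + (-272) + 70.68 + (-159.6)
= 325.345.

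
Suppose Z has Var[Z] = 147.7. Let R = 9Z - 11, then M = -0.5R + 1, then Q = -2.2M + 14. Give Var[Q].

Var[R] = 9²·147.7 = 11963.7.
Var[M] = (-0.5)²·11963.7 = 2990.925.
Var[Q] = (-2.2)²·2990.925 = 14476.077.

Var[Q] = 14476.077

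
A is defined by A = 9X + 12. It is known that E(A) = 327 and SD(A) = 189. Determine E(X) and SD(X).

From A = 9X + 12: E(A) = a·E(X) + b, so E(X) = (E(A) − b)/a = (327 − 12)/9 = 35.
SD(A) = |a|·SD(X), so SD(X) = 189/|9| = 21.

E(X) = 35, SD(X) = 21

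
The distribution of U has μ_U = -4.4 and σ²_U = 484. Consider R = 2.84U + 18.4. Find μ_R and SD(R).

R = 2.84U + 18.4 is linear with a = 2.84, b = 18.4.
μ_R = a·μ_U + b = 2.84·(-4.4) + 18.4 = 5.904.
SD(U) = √484 = 22.
SD(R) = |a|·SD(U) = |2.84|·22 = 62.48.

μ_R = 5.904, SD(R) = 62.48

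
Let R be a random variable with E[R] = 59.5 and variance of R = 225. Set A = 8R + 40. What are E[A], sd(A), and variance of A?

E[A] = 516, sd(A) = 120, variance of A = 14400

A = 8R + 40 is linear with a = 8, b = 40.
E[A] = a·E[R] + b = 8·59.5 + 40 = 516.
sd(R) = √225 = 15.
sd(A) = |a|·sd(R) = |8|·15 = 120.
variance of A = a²·variance of R = 8²·225 = 14400 (the additive constant 40 does not affect variance).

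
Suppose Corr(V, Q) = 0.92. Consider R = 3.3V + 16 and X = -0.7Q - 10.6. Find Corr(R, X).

Corr(R, X) = -0.92

Linear rescalings preserve |correlation|; the slopes 3.3 and -0.7 have opposite signs, so the correlation flips sign: Corr(R, X) = −Corr(V, Q) = -0.92.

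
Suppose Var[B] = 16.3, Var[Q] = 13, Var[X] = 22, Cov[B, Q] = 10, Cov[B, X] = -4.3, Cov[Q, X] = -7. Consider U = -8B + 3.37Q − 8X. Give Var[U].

Var[U] = a²·Var[B] + b²·Var[Q] + c²·Var[X] + 2ab·Cov[B, Q] + 2ac·Cov[B, X] + 2bc·Cov[Q, X], with a = -8, b = 3.37, c = -8.
= 1043.2 + 147.6397 + 1408 + (-539.2) + (-550.4) + 377.44
= 1886.6797.

Var[U] = 1886.6797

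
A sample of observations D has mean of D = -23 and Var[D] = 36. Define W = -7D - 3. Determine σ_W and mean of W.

W = -7D - 3 is linear with a = -7, b = -3.
σ_D = √36 = 6.
σ_W = |a|·σ_D = |-7|·6 = 42.
mean of W = a·mean of D + b = (-7)·(-23) + (-3) = 158.

σ_W = 42, mean of W = 158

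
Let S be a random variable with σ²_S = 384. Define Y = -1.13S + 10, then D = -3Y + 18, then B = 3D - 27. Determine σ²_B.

σ²_B = 39716.6976

σ²_Y = (-1.13)²·384 = 490.3296.
σ²_D = (-3)²·490.3296 = 4412.9664.
σ²_B = 3²·4412.9664 = 39716.6976.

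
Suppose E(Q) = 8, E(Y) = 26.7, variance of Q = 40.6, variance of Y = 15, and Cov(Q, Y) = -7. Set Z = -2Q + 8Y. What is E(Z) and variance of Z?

E(Z) = 197.6, variance of Z = 1346.4

E(Z) = (-2)·E(Q) + 8·E(Y) = (-2)·8 + 8·26.7 = 197.6.
variance of Z = a²·variance of Q + b²·variance of Y + 2ab·Cov(Q, Y) with a = -2, b = 8.
= (-2)²·40.6 + 8²·15 + 2·(-2)·8·(-7)
= 162.4 + 960 + 224 = 1346.4.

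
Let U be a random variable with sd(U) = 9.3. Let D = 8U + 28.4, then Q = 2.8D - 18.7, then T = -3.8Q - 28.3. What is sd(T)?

sd(D) = |8|·9.3 = 74.4.
sd(Q) = |2.8|·74.4 = 208.32.
sd(T) = |-3.8|·208.32 = 791.616.

sd(T) = 791.616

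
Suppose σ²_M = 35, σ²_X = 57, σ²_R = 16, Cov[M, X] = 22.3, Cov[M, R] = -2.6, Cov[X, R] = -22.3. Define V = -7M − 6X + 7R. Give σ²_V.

σ²_V = 8552.2

σ²_V = a²·σ²_M + b²·σ²_X + c²·σ²_R + 2ab·Cov[M, X] + 2ac·Cov[M, R] + 2bc·Cov[X, R], with a = -7, b = -6, c = 7.
= 1715 + 2052 + 784 + 1873.2 + 254.8 + 1873.2
= 8552.2.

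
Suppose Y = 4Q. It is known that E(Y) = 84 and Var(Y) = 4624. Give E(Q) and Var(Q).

From Y = 4Q: E(Y) = a·E(Q) + b, so E(Q) = (E(Y) − b)/a = (84 − 0)/4 = 21.
Var(Y) = a²·Var(Q), so Var(Q) = 4624/4² = 289.

E(Q) = 21, Var(Q) = 289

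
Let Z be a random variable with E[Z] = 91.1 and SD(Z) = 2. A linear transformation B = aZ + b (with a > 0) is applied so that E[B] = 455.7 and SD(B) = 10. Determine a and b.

a = 5, b = 0.2

SD(B) = a·SD(Z) (a > 0), so a = 10/2 = 5.
E[B] = a·E[Z] + b, so b = 455.7 − 5·91.1 = 0.2.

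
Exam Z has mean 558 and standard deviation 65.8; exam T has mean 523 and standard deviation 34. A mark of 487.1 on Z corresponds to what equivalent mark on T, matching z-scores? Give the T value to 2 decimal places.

z = (487.1 − 558)/65.8 ≈ -1.0775.
T = 523 + z·34 = 523 + (487.1 − 558)·34/65.8 ≈ 486.36.

T = 486.36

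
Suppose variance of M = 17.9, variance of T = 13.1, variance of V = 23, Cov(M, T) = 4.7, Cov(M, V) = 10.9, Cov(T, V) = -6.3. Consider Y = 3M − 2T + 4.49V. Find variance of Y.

variance of Y = a²·variance of M + b²·variance of T + c²·variance of V + 2ab·Cov(M, T) + 2ac·Cov(M, V) + 2bc·Cov(T, V), with a = 3, b = -2, c = 4.49.
= 161.1 + 52.4 + 463.6823 + (-56.4) + 293.646 + 113.148
= 1027.5763.

variance of Y = 1027.5763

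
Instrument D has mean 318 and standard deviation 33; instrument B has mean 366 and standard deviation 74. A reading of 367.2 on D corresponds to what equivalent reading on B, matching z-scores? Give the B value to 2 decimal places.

z = (367.2 − 318)/33 ≈ 1.4909.
B = 366 + z·74 = 366 + (367.2 − 318)·74/33 ≈ 476.33.

B = 476.33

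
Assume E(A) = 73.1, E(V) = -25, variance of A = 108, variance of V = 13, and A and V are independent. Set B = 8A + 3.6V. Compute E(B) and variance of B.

E(B) = 8·E(A) + 3.6·E(V) = 8·73.1 + 3.6·(-25) = 494.8.
variance of B = a²·variance of A + b²·variance of V + 2ab·Cov[A, V] with a = 8, b = 3.6.
Independence gives Cov[A, V] = 0.
= 8²·108 + 3.6²·13 + 2·8·3.6·0
= 6912 + 168.48 + 0 = 7080.48.

E(B) = 494.8, variance of B = 7080.48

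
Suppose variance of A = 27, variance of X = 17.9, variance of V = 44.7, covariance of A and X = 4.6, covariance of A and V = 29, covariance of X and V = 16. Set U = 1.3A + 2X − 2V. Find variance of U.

variance of U = 41.15

variance of U = a²·variance of A + b²·variance of X + c²·variance of V + 2ab·covariance of A and X + 2ac·covariance of A and V + 2bc·covariance of X and V, with a = 1.3, b = 2, c = -2.
= 45.63 + 71.6 + 178.8 + 23.92 + (-150.8) + (-128)
= 41.15.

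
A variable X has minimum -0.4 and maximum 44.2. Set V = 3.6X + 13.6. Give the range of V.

Range(V) = 160.56

Range of X = 44.2 − (-0.4) = 44.6.
Range(V) = |a|·Range(X) = |3.6|·44.6 = 160.56.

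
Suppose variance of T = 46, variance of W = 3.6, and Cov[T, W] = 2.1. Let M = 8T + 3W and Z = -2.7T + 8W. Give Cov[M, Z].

By bilinearity, Cov[M, Z] = ac·variance of T + bd·variance of W + (ad+bc)·Cov[T, W], with a=8, b=3, c=-2.7, d=8.
ac·variance of T = 8·(-2.7)·46 = -993.6
bd·variance of W = 3·8·3.6 = 86.4
(ad+bc)·Cov[T, W] = (55.9)·2.1 = 117.39
Cov[M, Z] = -993.6 + 86.4 + 117.39 = -789.81.

Cov[M, Z] = -789.81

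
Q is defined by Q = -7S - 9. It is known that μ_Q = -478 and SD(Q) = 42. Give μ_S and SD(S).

From Q = -7S - 9: μ_Q = a·μ_S + b, so μ_S = (μ_Q − b)/a = (-478 − (-9))/(-7) = 67.
SD(Q) = |a|·SD(S), so SD(S) = 42/|-7| = 6.

μ_S = 67, SD(S) = 6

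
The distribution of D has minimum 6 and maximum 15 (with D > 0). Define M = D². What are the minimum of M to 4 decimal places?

D² is increasing on this domain, so min(M) comes from min(D) = 6: min(M) = square(6) = 36.

min(M) = 36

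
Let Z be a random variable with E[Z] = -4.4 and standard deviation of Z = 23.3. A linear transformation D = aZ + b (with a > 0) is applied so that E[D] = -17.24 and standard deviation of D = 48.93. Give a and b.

standard deviation of D = a·standard deviation of Z (a > 0), so a = 48.93/23.3 = 2.1.
E[D] = a·E[Z] + b, so b = -17.24 − 2.1·(-4.4) = -8.

a = 2.1, b = -8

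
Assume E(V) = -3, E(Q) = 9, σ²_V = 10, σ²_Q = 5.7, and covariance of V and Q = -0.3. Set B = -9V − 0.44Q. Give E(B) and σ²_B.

E(B) = 23.04, σ²_B = 808.72752

E(B) = (-9)·E(V) + (-0.44)·E(Q) = (-9)·(-3) + (-0.44)·9 = 23.04.
σ²_B = a²·σ²_V + b²·σ²_Q + 2ab·covariance of V and Q with a = -9, b = -0.44.
= (-9)²·10 + (-0.44)²·5.7 + 2·(-9)·(-0.44)·(-0.3)
= 810 + 1.10352 + (-2.376) = 808.72752.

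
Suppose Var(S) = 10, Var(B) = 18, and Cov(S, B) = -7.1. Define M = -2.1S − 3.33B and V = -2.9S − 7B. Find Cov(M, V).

By bilinearity, Cov(M, V) = ac·Var(S) + bd·Var(B) + (ad+bc)·Cov(S, B), with a=-2.1, b=-3.33, c=-2.9, d=-7.
ac·Var(S) = (-2.1)·(-2.9)·10 = 60.9
bd·Var(B) = (-3.33)·(-7)·18 = 419.58
(ad+bc)·Cov(S, B) = (24.357)·(-7.1) = -172.9347
Cov(M, V) = 60.9 + 419.58 + (-172.9347) = 307.5453.

Cov(M, V) = 307.5453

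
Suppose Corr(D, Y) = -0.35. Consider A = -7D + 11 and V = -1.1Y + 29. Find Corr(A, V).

Corr(A, V) = -0.35

Linear rescalings preserve correlation up to sign; here the slopes -7 and -1.1 have the same sign, so Corr(A, V) = Corr(D, Y) = -0.35.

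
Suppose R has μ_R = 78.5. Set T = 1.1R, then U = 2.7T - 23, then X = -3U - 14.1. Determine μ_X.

μ_T = 1.1·78.5 = 86.35.
μ_U = 2.7·86.35 + (-23) = 210.145.
μ_X = (-3)·210.145 + (-14.1) = -644.535.

μ_X = -644.535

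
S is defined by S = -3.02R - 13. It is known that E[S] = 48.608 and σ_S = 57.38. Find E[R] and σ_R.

From S = -3.02R - 13: E[S] = a·E[R] + b, so E[R] = (E[S] − b)/a = (48.608 − (-13))/(-3.02) = -20.4.
σ_S = |a|·σ_R, so σ_R = 57.38/|-3.02| = 19.

E[R] = -20.4, σ_R = 19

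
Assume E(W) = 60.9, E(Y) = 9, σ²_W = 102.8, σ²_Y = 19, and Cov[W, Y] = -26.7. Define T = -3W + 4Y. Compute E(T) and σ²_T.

E(T) = (-3)·E(W) + 4·E(Y) = (-3)·60.9 + 4·9 = -146.7.
σ²_T = a²·σ²_W + b²·σ²_Y + 2ab·Cov[W, Y] with a = -3, b = 4.
= (-3)²·102.8 + 4²·19 + 2·(-3)·4·(-26.7)
= 925.2 + 304 + 640.8 = 1870.

E(T) = -146.7, σ²_T = 1870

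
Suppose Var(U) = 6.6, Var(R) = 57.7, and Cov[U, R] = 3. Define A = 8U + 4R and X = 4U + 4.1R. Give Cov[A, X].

By bilinearity, Cov[A, X] = ac·Var(U) + bd·Var(R) + (ad+bc)·Cov[U, R], with a=8, b=4, c=4, d=4.1.
ac·Var(U) = 8·4·6.6 = 211.2
bd·Var(R) = 4·4.1·57.7 = 946.28
(ad+bc)·Cov[U, R] = (48.8)·3 = 146.4
Cov[A, X] = 211.2 + 946.28 + 146.4 = 1303.88.

Cov[A, X] = 1303.88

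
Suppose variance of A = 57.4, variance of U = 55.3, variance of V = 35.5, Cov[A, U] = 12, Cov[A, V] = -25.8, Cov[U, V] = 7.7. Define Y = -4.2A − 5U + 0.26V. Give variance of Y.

variance of Y = a²·variance of A + b²·variance of U + c²·variance of V + 2ab·Cov[A, U] + 2ac·Cov[A, V] + 2bc·Cov[U, V], with a = -4.2, b = -5, c = 0.26.
= 1012.536 + 1382.5 + 2.3998 + 504 + 56.3472 + (-20.02)
= 2937.763.

variance of Y = 2937.763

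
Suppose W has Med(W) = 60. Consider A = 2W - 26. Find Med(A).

Med(A) = 94

A linear map preserves order up to sign, so Med(A) = a·Med(W) + b = 2·60 + (-26) = 94.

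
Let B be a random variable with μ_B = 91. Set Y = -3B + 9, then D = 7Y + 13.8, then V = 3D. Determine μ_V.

μ_Y = (-3)·91 + 9 = -264.
μ_D = 7·(-264) + 13.8 = -1834.2.
μ_V = 3·(-1834.2) = -5502.6.

μ_V = -5502.6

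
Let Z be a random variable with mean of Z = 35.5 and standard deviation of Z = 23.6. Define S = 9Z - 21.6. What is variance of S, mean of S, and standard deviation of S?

variance of S = 45113.76, mean of S = 297.9, standard deviation of S = 212.4

S = 9Z - 21.6 is linear with a = 9, b = -21.6.
variance of Z = 23.6² = 556.96.
variance of S = a²·variance of Z = 9²·556.96 = 45113.76 (the additive constant -21.6 does not affect variance).
mean of S = a·mean of Z + b = 9·35.5 + (-21.6) = 297.9.
standard deviation of S = |a|·standard deviation of Z = |9|·23.6 = 212.4.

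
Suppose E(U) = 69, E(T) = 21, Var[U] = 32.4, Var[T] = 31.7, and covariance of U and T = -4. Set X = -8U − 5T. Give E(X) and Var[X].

E(X) = -657, Var[X] = 2546.1

E(X) = (-8)·E(U) + (-5)·E(T) = (-8)·69 + (-5)·21 = -657.
Var[X] = a²·Var[U] + b²·Var[T] + 2ab·covariance of U and T with a = -8, b = -5.
= (-8)²·32.4 + (-5)²·31.7 + 2·(-8)·(-5)·(-4)
= 2073.6 + 792.5 + (-320) = 2546.1.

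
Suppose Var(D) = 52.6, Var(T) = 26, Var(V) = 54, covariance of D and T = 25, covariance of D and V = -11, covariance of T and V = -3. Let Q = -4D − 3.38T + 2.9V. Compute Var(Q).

Var(Q) = 2582.7864

Var(Q) = a²·Var(D) + b²·Var(T) + c²·Var(V) + 2ab·covariance of D and T + 2ac·covariance of D and V + 2bc·covariance of T and V, with a = -4, b = -3.38, c = 2.9.
= 841.6 + 297.0344 + 454.14 + 676 + 255.2 + 58.812
= 2582.7864.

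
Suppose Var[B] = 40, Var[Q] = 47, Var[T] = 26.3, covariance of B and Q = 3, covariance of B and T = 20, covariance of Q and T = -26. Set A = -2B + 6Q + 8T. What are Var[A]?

Var[A] = 327.2

Var[A] = a²·Var[B] + b²·Var[Q] + c²·Var[T] + 2ab·covariance of B and Q + 2ac·covariance of B and T + 2bc·covariance of Q and T, with a = -2, b = 6, c = 8.
= 160 + 1692 + 1683.2 + (-72) + (-640) + (-2496)
= 327.2.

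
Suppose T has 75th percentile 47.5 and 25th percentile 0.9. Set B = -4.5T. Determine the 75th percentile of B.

75th percentile of B = -4.05

Since a = -4.5 < 0 the transformation is decreasing, reversing order: the 75th percentile of B corresponds to the 25th percentile of T.
So P_{75}(B) = a·P_{25}(T) + b = (-4.5)·0.9 = -4.05.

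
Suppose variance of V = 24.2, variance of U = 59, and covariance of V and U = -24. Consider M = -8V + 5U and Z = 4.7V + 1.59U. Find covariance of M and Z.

By bilinearity, covariance of M and Z = ac·variance of V + bd·variance of U + (ad+bc)·covariance of V and U, with a=-8, b=5, c=4.7, d=1.59.
ac·variance of V = (-8)·4.7·24.2 = -909.92
bd·variance of U = 5·1.59·59 = 469.05
(ad+bc)·covariance of V and U = (10.78)·(-24) = -258.72
covariance of M and Z = -909.92 + 469.05 + (-258.72) = -699.59.

covariance of M and Z = -699.59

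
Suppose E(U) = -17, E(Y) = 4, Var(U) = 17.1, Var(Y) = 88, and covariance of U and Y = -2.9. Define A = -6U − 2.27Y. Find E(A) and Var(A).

E(A) = (-6)·E(U) + (-2.27)·E(Y) = (-6)·(-17) + (-2.27)·4 = 92.92.
Var(A) = a²·Var(U) + b²·Var(Y) + 2ab·covariance of U and Y with a = -6, b = -2.27.
= (-6)²·17.1 + (-2.27)²·88 + 2·(-6)·(-2.27)·(-2.9)
= 615.6 + 453.4552 + (-78.996) = 990.0592.

E(A) = 92.92, Var(A) = 990.0592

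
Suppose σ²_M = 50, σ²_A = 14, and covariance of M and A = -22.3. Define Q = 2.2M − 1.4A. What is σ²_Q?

σ²_Q = a²·σ²_M + b²·σ²_A + 2ab·covariance of M and A with a = 2.2, b = -1.4.
= 2.2²·50 + (-1.4)²·14 + 2·2.2·(-1.4)·(-22.3)
= 242 + 27.44 + 137.368 = 406.808.

σ²_Q = 406.808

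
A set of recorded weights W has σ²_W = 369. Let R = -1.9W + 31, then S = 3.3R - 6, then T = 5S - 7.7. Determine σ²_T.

σ²_T = 362661.5025

σ²_R = (-1.9)²·369 = 1332.09.
σ²_S = 3.3²·1332.09 = 14506.4601.
σ²_T = 5²·14506.4601 = 362661.5025.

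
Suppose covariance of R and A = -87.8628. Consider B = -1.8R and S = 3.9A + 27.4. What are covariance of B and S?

covariance of B and S = a·c·covariance of R and A = (-1.8)·3.9·(-87.8628) = 616.796856. Additive constants drop out.

covariance of B and S = 616.796856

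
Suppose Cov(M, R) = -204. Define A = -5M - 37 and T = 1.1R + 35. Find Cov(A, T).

Cov(A, T) = 1122

Cov(A, T) = a·c·Cov(M, R) = (-5)·1.1·(-204) = 1122. Additive constants drop out.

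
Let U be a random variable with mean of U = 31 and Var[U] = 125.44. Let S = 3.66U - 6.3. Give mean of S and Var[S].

S = 3.66U - 6.3 is linear with a = 3.66, b = -6.3.
mean of S = a·mean of U + b = 3.66·31 + (-6.3) = 107.16.
Var[S] = a²·Var[U] = 3.66²·125.44 = 1680.344064 (the additive constant -6.3 does not affect variance).

mean of S = 107.16, Var[S] = 1680.344064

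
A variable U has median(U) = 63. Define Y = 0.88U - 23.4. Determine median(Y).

median(Y) = 32.04

A linear map preserves order up to sign, so median(Y) = a·median(U) + b = 0.88·63 + (-23.4) = 32.04.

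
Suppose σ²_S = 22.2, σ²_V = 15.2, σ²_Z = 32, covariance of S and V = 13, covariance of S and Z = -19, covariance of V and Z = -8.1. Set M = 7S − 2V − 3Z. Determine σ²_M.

σ²_M = a²·σ²_S + b²·σ²_V + c²·σ²_Z + 2ab·covariance of S and V + 2ac·covariance of S and Z + 2bc·covariance of V and Z, with a = 7, b = -2, c = -3.
= 1087.8 + 60.8 + 288 + (-364) + 798 + (-97.2)
= 1773.4.

σ²_M = 1773.4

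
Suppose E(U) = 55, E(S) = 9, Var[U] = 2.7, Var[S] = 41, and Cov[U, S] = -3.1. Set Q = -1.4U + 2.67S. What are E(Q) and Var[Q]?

E(Q) = (-1.4)·E(U) + 2.67·E(S) = (-1.4)·55 + 2.67·9 = -52.97.
Var[Q] = a²·Var[U] + b²·Var[S] + 2ab·Cov[U, S] with a = -1.4, b = 2.67.
= (-1.4)²·2.7 + 2.67²·41 + 2·(-1.4)·2.67·(-3.1)
= 5.292 + 292.2849 + 23.1756 = 320.7525.

E(Q) = -52.97, Var[Q] = 320.7525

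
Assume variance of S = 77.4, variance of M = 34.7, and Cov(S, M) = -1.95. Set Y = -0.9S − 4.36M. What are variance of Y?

variance of Y = 707.02352

variance of Y = a²·variance of S + b²·variance of M + 2ab·Cov(S, M) with a = -0.9, b = -4.36.
= (-0.9)²·77.4 + (-4.36)²·34.7 + 2·(-0.9)·(-4.36)·(-1.95)
= 62.694 + 659.63312 + (-15.3036) = 707.02352.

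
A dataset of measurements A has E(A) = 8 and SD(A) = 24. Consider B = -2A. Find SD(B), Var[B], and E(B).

B = -2A is linear with a = -2, b = 0.
SD(B) = |a|·SD(A) = |-2|·24 = 48.
Var[A] = 24² = 576.
Var[B] = a²·Var[A] = (-2)²·576 = 2304.
E(B) = a·E(A) + b = (-2)·8 = -16.

SD(B) = 48, Var[B] = 2304, E(B) = -16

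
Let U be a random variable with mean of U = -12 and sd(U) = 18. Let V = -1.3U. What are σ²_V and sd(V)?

σ²_V = 547.56, sd(V) = 23.4

V = -1.3U is linear with a = -1.3, b = 0.
σ²_U = 18² = 324.
σ²_V = a²·σ²_U = (-1.3)²·324 = 547.56.
sd(V) = |a|·sd(U) = |-1.3|·18 = 23.4.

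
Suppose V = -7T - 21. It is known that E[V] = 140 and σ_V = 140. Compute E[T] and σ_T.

From V = -7T - 21: E[V] = a·E[T] + b, so E[T] = (E[V] − b)/a = (140 − (-21))/(-7) = -23.
σ_V = |a|·σ_T, so σ_T = 140/|-7| = 20.

E[T] = -23, σ_T = 20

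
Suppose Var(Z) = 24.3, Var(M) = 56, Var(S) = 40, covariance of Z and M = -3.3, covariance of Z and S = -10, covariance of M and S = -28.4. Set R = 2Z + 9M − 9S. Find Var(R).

Var(R) = a²·Var(Z) + b²·Var(M) + c²·Var(S) + 2ab·covariance of Z and M + 2ac·covariance of Z and S + 2bc·covariance of M and S, with a = 2, b = 9, c = -9.
= 97.2 + 4536 + 3240 + (-118.8) + 360 + 4600.8
= 12715.2.

Var(R) = 12715.2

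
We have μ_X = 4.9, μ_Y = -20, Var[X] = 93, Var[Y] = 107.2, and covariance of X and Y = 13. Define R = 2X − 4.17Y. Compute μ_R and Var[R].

μ_R = 93.2, Var[R] = 2019.25008

μ_R = 2·μ_X + (-4.17)·μ_Y = 2·4.9 + (-4.17)·(-20) = 93.2.
Var[R] = a²·Var[X] + b²·Var[Y] + 2ab·covariance of X and Y with a = 2, b = -4.17.
= 2²·93 + (-4.17)²·107.2 + 2·2·(-4.17)·13
= 372 + 1864.09008 + (-216.84) = 2019.25008.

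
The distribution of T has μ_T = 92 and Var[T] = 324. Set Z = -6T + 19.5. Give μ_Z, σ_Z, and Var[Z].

Z = -6T + 19.5 is linear with a = -6, b = 19.5.
μ_Z = a·μ_T + b = (-6)·92 + 19.5 = -532.5.
σ_T = √324 = 18.
σ_Z = |a|·σ_T = |-6|·18 = 108.
Var[Z] = a²·Var[T] = (-6)²·324 = 11664 (the additive constant 19.5 does not affect variance).

μ_Z = -532.5, σ_Z = 108, Var[Z] = 11664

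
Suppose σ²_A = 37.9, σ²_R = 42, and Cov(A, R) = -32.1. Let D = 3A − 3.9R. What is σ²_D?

σ²_D = a²·σ²_A + b²·σ²_R + 2ab·Cov(A, R) with a = 3, b = -3.9.
= 3²·37.9 + (-3.9)²·42 + 2·3·(-3.9)·(-32.1)
= 341.1 + 638.82 + 751.14 = 1731.06.

σ²_D = 1731.06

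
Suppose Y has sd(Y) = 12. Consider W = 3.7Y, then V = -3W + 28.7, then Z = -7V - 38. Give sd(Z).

sd(W) = |3.7|·12 = 44.4.
sd(V) = |-3|·44.4 = 133.2.
sd(Z) = |-7|·133.2 = 932.4.

sd(Z) = 932.4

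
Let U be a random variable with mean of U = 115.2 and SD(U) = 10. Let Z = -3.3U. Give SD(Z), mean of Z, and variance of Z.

SD(Z) = 33, mean of Z = -380.16, variance of Z = 1089

Z = -3.3U is linear with a = -3.3, b = 0.
SD(Z) = |a|·SD(U) = |-3.3|·10 = 33.
mean of Z = a·mean of U + b = (-3.3)·115.2 = -380.16.
variance of U = 10² = 100.
variance of Z = a²·variance of U = (-3.3)²·100 = 1089.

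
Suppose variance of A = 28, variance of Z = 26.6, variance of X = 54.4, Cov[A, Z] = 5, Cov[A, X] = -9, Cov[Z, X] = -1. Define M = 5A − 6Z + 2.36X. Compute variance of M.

variance of M = 1476.50624

variance of M = a²·variance of A + b²·variance of Z + c²·variance of X + 2ab·Cov[A, Z] + 2ac·Cov[A, X] + 2bc·Cov[Z, X], with a = 5, b = -6, c = 2.36.
= 700 + 957.6 + 302.98624 + (-300) + (-212.4) + 28.32
= 1476.50624.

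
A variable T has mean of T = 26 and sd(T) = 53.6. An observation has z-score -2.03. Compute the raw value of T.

T = mean of T + z·sd(T) = 26 + (-2.03)·53.6 = -82.808.

T = -82.808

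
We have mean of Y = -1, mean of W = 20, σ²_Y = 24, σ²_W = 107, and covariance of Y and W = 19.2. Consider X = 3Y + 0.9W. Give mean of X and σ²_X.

mean of X = 3·mean of Y + 0.9·mean of W = 3·(-1) + 0.9·20 = 15.
σ²_X = a²·σ²_Y + b²·σ²_W + 2ab·covariance of Y and W with a = 3, b = 0.9.
= 3²·24 + 0.9²·107 + 2·3·0.9·19.2
= 216 + 86.67 + 103.68 = 406.35.

mean of X = 15, σ²_X = 406.35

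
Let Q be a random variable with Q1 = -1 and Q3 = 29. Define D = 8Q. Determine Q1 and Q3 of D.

a = 8 > 0: Q1(D) = a·Q1(Q)+b = -8, Q3(D) = a·Q3(Q)+b = 232.

Q1(D) = -8, Q3(D) = 232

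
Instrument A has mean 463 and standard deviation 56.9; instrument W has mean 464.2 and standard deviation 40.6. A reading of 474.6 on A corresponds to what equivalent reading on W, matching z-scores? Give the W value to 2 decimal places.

W = 472.48

z = (474.6 − 463)/56.9 ≈ 0.2039.
W = 464.2 + z·40.6 = 464.2 + (474.6 − 463)·40.6/56.9 ≈ 472.48.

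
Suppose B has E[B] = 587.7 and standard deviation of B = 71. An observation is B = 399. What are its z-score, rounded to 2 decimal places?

z = (B − E[B]) / standard deviation of B = (399 − 587.7) / 71 ≈ -2.66.

z = -2.66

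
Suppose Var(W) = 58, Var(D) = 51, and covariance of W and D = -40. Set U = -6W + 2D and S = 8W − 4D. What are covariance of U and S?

By bilinearity, covariance of U and S = ac·Var(W) + bd·Var(D) + (ad+bc)·covariance of W and D, with a=-6, b=2, c=8, d=-4.
ac·Var(W) = (-6)·8·58 = -2784
bd·Var(D) = 2·(-4)·51 = -408
(ad+bc)·covariance of W and D = (40)·(-40) = -1600
covariance of U and S = -2784 + (-408) + (-1600) = -4792.

covariance of U and S = -4792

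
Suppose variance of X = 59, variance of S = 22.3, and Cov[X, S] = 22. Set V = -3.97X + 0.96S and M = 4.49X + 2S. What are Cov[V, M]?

By bilinearity, Cov[V, M] = ac·variance of X + bd·variance of S + (ad+bc)·Cov[X, S], with a=-3.97, b=0.96, c=4.49, d=2.
ac·variance of X = (-3.97)·4.49·59 = -1051.6927
bd·variance of S = 0.96·2·22.3 = 42.816
(ad+bc)·Cov[X, S] = (-3.6296)·22 = -79.8512
Cov[V, M] = -1051.6927 + 42.816 + (-79.8512) = -1088.7279.

Cov[V, M] = -1088.7279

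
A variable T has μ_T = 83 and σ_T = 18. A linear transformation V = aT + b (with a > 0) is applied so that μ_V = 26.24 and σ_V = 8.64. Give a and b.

a = 0.48, b = -13.6

σ_V = a·σ_T (a > 0), so a = 8.64/18 = 0.48.
μ_V = a·μ_T + b, so b = 26.24 − 0.48·83 = -13.6.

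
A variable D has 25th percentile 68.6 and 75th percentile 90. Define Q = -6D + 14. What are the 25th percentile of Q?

Since a = -6 < 0 the transformation is decreasing, reversing order: the 25th percentile of Q corresponds to the 75th percentile of D.
So P_{25}(Q) = a·P_{75}(D) + b = (-6)·90 + 14 = -526.

25th percentile of Q = -526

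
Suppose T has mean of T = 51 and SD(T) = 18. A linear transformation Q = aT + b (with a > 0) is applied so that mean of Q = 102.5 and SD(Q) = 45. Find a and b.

SD(Q) = a·SD(T) (a > 0), so a = 45/18 = 2.5.
mean of Q = a·mean of T + b, so b = 102.5 − 2.5·51 = -25.

a = 2.5, b = -25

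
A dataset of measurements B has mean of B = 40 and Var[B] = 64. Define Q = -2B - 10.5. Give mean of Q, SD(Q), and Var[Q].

Q = -2B - 10.5 is linear with a = -2, b = -10.5.
mean of Q = a·mean of B + b = (-2)·40 + (-10.5) = -90.5.
SD(B) = √64 = 8.
SD(Q) = |a|·SD(B) = |-2|·8 = 16.
Var[Q] = a²·Var[B] = (-2)²·64 = 256 (the additive constant -10.5 does not affect variance).

mean of Q = -90.5, SD(Q) = 16, Var[Q] = 256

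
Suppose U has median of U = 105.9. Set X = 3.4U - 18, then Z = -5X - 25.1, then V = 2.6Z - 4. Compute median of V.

median of V = -4516.04

median of X = 3.4·105.9 + (-18) = 342.06.
median of Z = (-5)·342.06 + (-25.1) = -1735.4.
median of V = 2.6·(-1735.4) + (-4) = -4516.04.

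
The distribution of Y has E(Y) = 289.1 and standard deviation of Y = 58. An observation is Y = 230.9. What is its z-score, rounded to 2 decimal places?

z = (Y − E(Y)) / standard deviation of Y = (230.9 − 289.1) / 58 ≈ -1.00.

z = -1.00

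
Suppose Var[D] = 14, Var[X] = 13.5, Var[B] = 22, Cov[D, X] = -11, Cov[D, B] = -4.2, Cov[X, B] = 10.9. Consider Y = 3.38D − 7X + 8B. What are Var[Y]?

Var[Y] = a²·Var[D] + b²·Var[X] + c²·Var[B] + 2ab·Cov[D, X] + 2ac·Cov[D, B] + 2bc·Cov[X, B], with a = 3.38, b = -7, c = 8.
= 159.9416 + 661.5 + 1408 + 520.52 + (-227.136) + (-1220.8)
= 1302.0256.

Var[Y] = 1302.0256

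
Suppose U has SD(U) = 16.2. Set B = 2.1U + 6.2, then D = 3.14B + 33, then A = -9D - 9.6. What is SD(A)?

SD(B) = |2.1|·16.2 = 34.02.
SD(D) = |3.14|·34.02 = 106.8228.
SD(A) = |-9|·106.8228 = 961.4052.

SD(A) = 961.4052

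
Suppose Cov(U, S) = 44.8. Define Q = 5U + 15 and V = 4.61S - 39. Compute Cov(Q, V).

Cov(Q, V) = 1032.64

Cov(Q, V) = a·c·Cov(U, S) = 5·4.61·44.8 = 1032.64. Additive constants drop out.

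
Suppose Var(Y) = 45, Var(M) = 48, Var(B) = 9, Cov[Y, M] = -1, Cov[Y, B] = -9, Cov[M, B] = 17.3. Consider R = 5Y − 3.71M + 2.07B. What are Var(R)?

Var(R) = 1409.32328

Var(R) = a²·Var(Y) + b²·Var(M) + c²·Var(B) + 2ab·Cov[Y, M] + 2ac·Cov[Y, B] + 2bc·Cov[M, B], with a = 5, b = -3.71, c = 2.07.
= 1125 + 660.6768 + 38.5641 + 37.1 + (-186.3) + (-265.71762)
= 1409.32328.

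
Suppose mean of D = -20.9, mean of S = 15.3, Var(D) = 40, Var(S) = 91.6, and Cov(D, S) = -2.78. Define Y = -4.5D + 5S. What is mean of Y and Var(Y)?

mean of Y = (-4.5)·mean of D + 5·mean of S = (-4.5)·(-20.9) + 5·15.3 = 170.55.
Var(Y) = a²·Var(D) + b²·Var(S) + 2ab·Cov(D, S) with a = -4.5, b = 5.
= (-4.5)²·40 + 5²·91.6 + 2·(-4.5)·5·(-2.78)
= 810 + 2290 + 125.1 = 3225.1.

mean of Y = 170.55, Var(Y) = 3225.1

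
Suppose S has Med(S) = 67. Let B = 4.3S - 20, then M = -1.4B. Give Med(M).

Med(M) = -375.34

Med(B) = 4.3·67 + (-20) = 268.1.
Med(M) = (-1.4)·268.1 = -375.34.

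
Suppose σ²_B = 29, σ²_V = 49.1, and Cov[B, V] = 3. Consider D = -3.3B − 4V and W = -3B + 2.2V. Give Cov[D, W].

Cov[D, W] = -130.76

By bilinearity, Cov[D, W] = ac·σ²_B + bd·σ²_V + (ad+bc)·Cov[B, V], with a=-3.3, b=-4, c=-3, d=2.2.
ac·σ²_B = (-3.3)·(-3)·29 = 287.1
bd·σ²_V = (-4)·2.2·49.1 = -432.08
(ad+bc)·Cov[B, V] = (4.74)·3 = 14.22
Cov[D, W] = 287.1 + (-432.08) + 14.22 = -130.76.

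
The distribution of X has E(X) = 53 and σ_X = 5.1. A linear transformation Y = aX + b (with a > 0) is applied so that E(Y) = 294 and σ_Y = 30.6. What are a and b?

a = 6, b = -24

σ_Y = a·σ_X (a > 0), so a = 30.6/5.1 = 6.
E(Y) = a·E(X) + b, so b = 294 − 6·53 = -24.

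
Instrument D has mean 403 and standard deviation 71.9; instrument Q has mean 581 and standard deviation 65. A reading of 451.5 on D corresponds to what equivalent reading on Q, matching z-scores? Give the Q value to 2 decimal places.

z = (451.5 − 403)/71.9 ≈ 0.6745.
Q = 581 + z·65 = 581 + (451.5 − 403)·65/71.9 ≈ 624.85.

Q = 624.85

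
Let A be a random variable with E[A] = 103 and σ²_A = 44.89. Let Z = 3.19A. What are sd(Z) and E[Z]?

sd(Z) = 21.373, E[Z] = 328.57

Z = 3.19A is linear with a = 3.19, b = 0.
sd(A) = √44.89 = 6.7.
sd(Z) = |a|·sd(A) = |3.19|·6.7 = 21.373.
E[Z] = a·E[A] + b = 3.19·103 = 328.57.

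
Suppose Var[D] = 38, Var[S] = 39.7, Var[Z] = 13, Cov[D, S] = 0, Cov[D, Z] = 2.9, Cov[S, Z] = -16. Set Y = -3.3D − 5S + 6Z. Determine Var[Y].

Var[Y] = 2719.48

Var[Y] = a²·Var[D] + b²·Var[S] + c²·Var[Z] + 2ab·Cov[D, S] + 2ac·Cov[D, Z] + 2bc·Cov[S, Z], with a = -3.3, b = -5, c = 6.
= 413.82 + 992.5 + 468 + 0 + (-114.84) + 960
= 2719.48.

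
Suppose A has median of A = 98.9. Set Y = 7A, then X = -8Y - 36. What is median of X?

median of Y = 7·98.9 = 692.3.
median of X = (-8)·692.3 + (-36) = -5574.4.

median of X = -5574.4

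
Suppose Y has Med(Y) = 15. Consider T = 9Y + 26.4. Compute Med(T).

Med(T) = 161.4

A linear map preserves order up to sign, so Med(T) = a·Med(Y) + b = 9·15 + 26.4 = 161.4.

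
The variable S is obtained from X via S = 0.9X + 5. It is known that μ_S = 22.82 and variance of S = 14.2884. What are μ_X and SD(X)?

μ_X = 19.8, SD(X) = 4.2

From S = 0.9X + 5: μ_S = a·μ_X + b, so μ_X = (μ_S − b)/a = (22.82 − 5)/0.9 = 19.8.
SD(S) = √14.2884 = 3.78.
SD(S) = |a|·SD(X), so SD(X) = 3.78/|0.9| = 4.2.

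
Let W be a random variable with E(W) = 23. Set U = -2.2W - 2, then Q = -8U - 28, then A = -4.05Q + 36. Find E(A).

E(U) = (-2.2)·23 + (-2) = -52.6.
E(Q) = (-8)·(-52.6) + (-28) = 392.8.
E(A) = (-4.05)·392.8 + 36 = -1554.84.

E(A) = -1554.84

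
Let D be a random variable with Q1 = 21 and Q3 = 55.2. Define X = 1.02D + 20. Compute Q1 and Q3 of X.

Q1(X) = 41.42, Q3(X) = 76.304

a = 1.02 > 0: Q1(X) = a·Q1(D)+b = 41.42, Q3(X) = a·Q3(D)+b = 76.304.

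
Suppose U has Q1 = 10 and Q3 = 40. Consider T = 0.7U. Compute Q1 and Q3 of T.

a = 0.7 > 0: Q1(T) = a·Q1(U)+b = 7, Q3(T) = a·Q3(U)+b = 28.

Q1(T) = 7, Q3(T) = 28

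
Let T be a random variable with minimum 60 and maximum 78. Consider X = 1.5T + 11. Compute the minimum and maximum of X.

min(X) = 101, max(X) = 128

a = 1.5 > 0, so min(X) = a·min(T)+b = 1.5·60 + 11 = 101 and max(X) = 1.5·78 + 11 = 128.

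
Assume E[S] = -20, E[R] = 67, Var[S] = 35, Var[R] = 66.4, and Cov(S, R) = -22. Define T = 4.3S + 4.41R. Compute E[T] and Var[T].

E[T] = 209.47, Var[T] = 1104.13184

E[T] = 4.3·E[S] + 4.41·E[R] = 4.3·(-20) + 4.41·67 = 209.47.
Var[T] = a²·Var[S] + b²·Var[R] + 2ab·Cov(S, R) with a = 4.3, b = 4.41.
= 4.3²·35 + 4.41²·66.4 + 2·4.3·4.41·(-22)
= 647.15 + 1291.35384 + (-834.372) = 1104.13184.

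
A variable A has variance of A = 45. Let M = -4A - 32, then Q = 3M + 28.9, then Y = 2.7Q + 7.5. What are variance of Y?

variance of Y = 47239.2

variance of M = (-4)²·45 = 720.
variance of Q = 3²·720 = 6480.
variance of Y = 2.7²·6480 = 47239.2.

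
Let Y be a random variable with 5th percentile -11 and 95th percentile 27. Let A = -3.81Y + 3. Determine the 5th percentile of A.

Since a = -3.81 < 0 the transformation is decreasing, reversing order: the 5th percentile of A corresponds to the 95th percentile of Y.
So P_{5}(A) = a·P_{95}(Y) + b = (-3.81)·27 + 3 = -99.87.

5th percentile of A = -99.87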